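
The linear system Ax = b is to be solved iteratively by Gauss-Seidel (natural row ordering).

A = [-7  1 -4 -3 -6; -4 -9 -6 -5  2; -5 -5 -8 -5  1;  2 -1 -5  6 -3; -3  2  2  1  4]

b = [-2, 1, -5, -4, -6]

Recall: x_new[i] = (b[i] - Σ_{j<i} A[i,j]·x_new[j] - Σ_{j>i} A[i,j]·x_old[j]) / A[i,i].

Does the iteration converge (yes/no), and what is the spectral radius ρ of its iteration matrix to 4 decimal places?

no, ρ = 1.3079

A = D + L + U where D = diag(-7, -9, -8, 6, 4).
T_GS = -(D+L)⁻¹U: row 0 first, T[0,3] = -(-3)/(-7) = -0.4286; later rows by forward substitution.
  T[0,:] = [+0.0000, +0.1429, -0.5714, -0.4286, -0.8571]
  T[1,:] = [+0.0000, -0.0635, -0.4127, -0.3651, +0.6032]
  T[2,:] = [+0.0000, -0.0496, +0.6151, -0.1290, +0.2837]
  T[3,:] = [+0.0000, -0.0995, +0.6343, -0.0255, +1.1227]
  T[4,:] = [+0.0000, +0.1886, -0.6883, -0.0680, -1.3670]
|eigenvalues of T|: 1.3079, 0.4936, 0.1859, 0.1859, 0.0000.
spectral radius ρ = 1.3079; 1.3079 > 1: divergent.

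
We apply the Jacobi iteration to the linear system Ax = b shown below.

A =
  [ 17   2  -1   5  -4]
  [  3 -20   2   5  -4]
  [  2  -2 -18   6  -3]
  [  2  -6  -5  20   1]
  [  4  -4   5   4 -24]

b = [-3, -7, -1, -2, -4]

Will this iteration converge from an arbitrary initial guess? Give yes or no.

Diagonal D = diag(17, -20, -18, 20, -24); L, U strict lower/upper.
Jacobi: T = -D⁻¹(L+U), T[3,0] = -(2)/(20) = -0.1000; T[3,3] = 0.
  T[0,:] = [+0.0000, -0.1176, +0.0588, -0.2941, +0.2353]
  T[1,:] = [+0.1500, +0.0000, +0.1000, +0.2500, -0.2000]
  T[2,:] = [+0.1111, -0.1111, +0.0000, +0.3333, -0.1667]
  T[3,:] = [-0.1000, +0.3000, +0.2500, +0.0000, -0.0500]
  T[4,:] = [+0.1667, -0.1667, +0.2083, +0.1667, +0.0000]
|λ(T)| sorted: 0.5072, 0.3250, 0.1774, 0.0468, 0.0468.
ρ = 0.5072; 0.5072 < 1 ⇒ converges.

yes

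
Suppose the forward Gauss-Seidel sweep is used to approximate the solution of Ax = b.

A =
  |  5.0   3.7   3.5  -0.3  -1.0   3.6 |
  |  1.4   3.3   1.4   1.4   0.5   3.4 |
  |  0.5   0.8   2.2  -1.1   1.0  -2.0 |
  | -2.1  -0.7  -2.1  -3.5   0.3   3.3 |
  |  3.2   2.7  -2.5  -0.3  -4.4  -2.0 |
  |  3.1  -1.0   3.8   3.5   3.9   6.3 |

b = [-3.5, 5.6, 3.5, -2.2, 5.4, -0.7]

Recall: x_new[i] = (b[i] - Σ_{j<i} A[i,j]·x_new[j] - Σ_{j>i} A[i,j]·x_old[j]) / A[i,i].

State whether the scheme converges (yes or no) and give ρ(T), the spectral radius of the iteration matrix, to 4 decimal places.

no, ρ = 1.5862

Split A = D + L + U, D = diag(5, 3.3, 2.2, -3.5, -4.4, 6.3).
T_GS = -(D+L)⁻¹U: row 0 first, T[0,5] = -(3.6)/(5) = -0.7200; later rows by forward substitution.
  T[0,:] = [+0.0000  -0.7400  -0.7000  +0.0600  +0.2000  -0.7200]
  T[1,:] = [+0.0000  +0.3139  -0.1273  -0.4497  -0.2364  -0.7248]
  T[2,:] = [+0.0000  +0.0540  +0.2054  +0.6499  -0.4140  +1.3363]
  T[3,:] = [+0.0000  +0.3488  +0.3222  -0.3360  +0.2614  +0.7180]
  T[4,:] = [+0.0000  -0.4000  -0.7258  -0.5787  +0.2178  -2.2312]
  T[5,:] = [+0.0000  +0.4352  +0.4707  +0.0520  -0.1663  +0.4155]
eigenvalue magnitudes: 1.5862, 0.5413, 0.5413, 0.0805, 0.0805, 0.0000.
spectral radius ρ = 1.5862; 1.5862 > 1, so it fails to converge.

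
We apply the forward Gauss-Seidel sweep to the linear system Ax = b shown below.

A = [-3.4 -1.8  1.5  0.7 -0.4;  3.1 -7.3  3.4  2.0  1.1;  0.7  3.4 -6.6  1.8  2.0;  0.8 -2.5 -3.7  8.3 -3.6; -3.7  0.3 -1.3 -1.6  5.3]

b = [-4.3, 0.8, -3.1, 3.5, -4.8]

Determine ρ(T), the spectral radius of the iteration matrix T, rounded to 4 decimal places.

Write A = D+L+U with D = diag(-3.4, -7.3, -6.6, 8.3, 5.3).
GS T = -(D+L)⁻¹U: row 0 first, T[0,3] = -(0.7)/(-3.4) = +0.2059; later rows by forward substitution.
  T[0,:] = [+0.0000 -0.5294 +0.4412 +0.2059 -0.1176]
  T[1,:] = [+0.0000 -0.2248 +0.6531 +0.3614 +0.1007]
  T[2,:] = [+0.0000 -0.1720 +0.3832 +0.4807 +0.3424]
  T[3,:] = [+0.0000 -0.0933 +0.3250 +0.3033 +0.6281]
  T[4,:] = [+0.0000 -0.4272 +0.4631 +0.3328 +0.1858]
|roots of det(T-λI)|: 0.8847, 0.2934, 0.2801, 0.2801, 0.0000.
ρ = 0.8847; 0.8847 < 1, so it converges for any x₀.

0.8847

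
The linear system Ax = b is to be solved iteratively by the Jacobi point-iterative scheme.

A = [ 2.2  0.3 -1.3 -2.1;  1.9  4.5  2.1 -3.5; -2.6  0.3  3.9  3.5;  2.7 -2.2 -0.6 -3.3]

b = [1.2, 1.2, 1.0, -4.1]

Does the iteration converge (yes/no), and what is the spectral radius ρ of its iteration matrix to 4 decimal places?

no, ρ = 1.2181

Split A = D + L + U, D = diag(2.2, 4.5, 3.9, -3.3).
Jacobi T = -D⁻¹(L+U): T[0,3] = -(-2.1)/(2.2) = +0.9545; T[0,0] = 0.
  T[0,:] = [+0.0000, -0.1364, +0.5909, +0.9545]
  T[1,:] = [-0.4222, +0.0000, -0.4667, +0.7778]
  T[2,:] = [+0.6667, -0.0769, +0.0000, -0.8974]
  T[3,:] = [+0.8182, -0.6667, -0.1818, +0.0000]
eigenvalue magnitudes: 1.2181, 0.6045, 0.4470, 0.4470.
ρ(T) = max|λ| = 1.2181; 1.2181 > 1: divergent.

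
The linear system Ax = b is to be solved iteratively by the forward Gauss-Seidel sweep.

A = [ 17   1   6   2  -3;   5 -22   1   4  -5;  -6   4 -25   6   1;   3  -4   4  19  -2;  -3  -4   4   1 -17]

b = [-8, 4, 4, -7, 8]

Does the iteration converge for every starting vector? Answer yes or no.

yes

Let D = diag(17, -22, -25, 19, -17); L, U the strict triangles.
GS T = -(D+L)⁻¹U: row 0 first, T[0,3] = -(2)/(17) = -0.1176; later rows by forward substitution.
  T[0,:] = [+0.0000  -0.0588  -0.3529  -0.1176  +0.1765]
  T[1,:] = [+0.0000  -0.0134  -0.0348  +0.1551  -0.1872]
  T[2,:] = [+0.0000  +0.0120  +0.0791  +0.2930  -0.0323]
  T[3,:] = [+0.0000  +0.0040  +0.0317  -0.0105  +0.0448]
  T[4,:] = [+0.0000  +0.0166  +0.0910  +0.0526  +0.0079]
|roots of det(T-λI)|: 0.1552, 0.0784, 0.0784, 0.0125, 0.0000.
spectral radius ρ = 0.1552; 0.1552 < 1, so it converges for any x₀.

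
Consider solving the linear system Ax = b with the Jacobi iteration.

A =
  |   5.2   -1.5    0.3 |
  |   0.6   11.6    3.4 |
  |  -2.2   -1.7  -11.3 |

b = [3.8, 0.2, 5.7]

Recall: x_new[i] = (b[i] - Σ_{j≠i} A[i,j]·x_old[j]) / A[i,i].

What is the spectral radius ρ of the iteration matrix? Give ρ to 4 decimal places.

Let D = diag(5.2, 11.6, -11.3); L, U the strict triangles.
Jacobi T = -D⁻¹(L+U): T[2,1] = -(-1.7)/(-11.3) = -0.1504; T[2,2] = 0.
  T[0,:] = [+0.0000, +0.2885, -0.0577]
  T[1,:] = [-0.0517, +0.0000, -0.2931]
  T[2,:] = [-0.1947, -0.1504, +0.0000]
|roots of det(T-λI)|: 0.3048, 0.2292, 0.2292.
ρ = 0.3048; 0.3048 < 1 ⇒ converges.

0.3048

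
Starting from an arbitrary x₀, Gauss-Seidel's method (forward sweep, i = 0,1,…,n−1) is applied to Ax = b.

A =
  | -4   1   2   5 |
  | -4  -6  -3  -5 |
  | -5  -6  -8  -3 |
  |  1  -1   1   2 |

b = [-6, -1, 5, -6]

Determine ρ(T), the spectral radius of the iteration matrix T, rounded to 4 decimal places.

Diagonal D = diag(-4, -6, -8, 2); L, U strict lower/upper.
T_GS = -(D+L)⁻¹U: row 0 first, T[0,1] = -(1)/(-4) = +0.2500; later rows by forward substitution.
  T[0,:] = [+0.0000, +0.2500, +0.5000, +1.2500]
  T[1,:] = [+0.0000, -0.1667, -0.8333, -1.6667]
  T[2,:] = [+0.0000, -0.0312, +0.3125, +0.0938]
  T[3,:] = [+0.0000, -0.1927, -0.8229, -1.5052]
|eigenvalues of T|: 1.6884, 0.2793, 0.0497, 0.0000.
ρ = 1.6884; 1.6884 > 1 ⇒ diverges.

1.6884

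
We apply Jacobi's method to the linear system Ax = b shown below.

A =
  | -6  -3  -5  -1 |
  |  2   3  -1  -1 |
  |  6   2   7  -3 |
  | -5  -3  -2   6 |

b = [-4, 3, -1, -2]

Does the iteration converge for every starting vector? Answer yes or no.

Write A = D+L+U with D = diag(-6, 3, 7, 6).
Jacobi T = -D⁻¹(L+U): T[2,0] = -(6)/(7) = -0.8571; T[2,2] = 0.
  T[0,:] = [+0.0000 -0.5000 -0.8333 -0.1667]
  T[1,:] = [-0.6667 +0.0000 +0.3333 +0.3333]
  T[2,:] = [-0.8571 -0.2857 +0.0000 +0.4286]
  T[3,:] = [+0.8333 +0.5000 +0.3333 +0.0000]
eigenvalue magnitudes: 1.1791, 0.8839, 0.2718, 0.0233.
ρ(T) = max|λ| = 1.1791; 1.1791 > 1: divergent.

no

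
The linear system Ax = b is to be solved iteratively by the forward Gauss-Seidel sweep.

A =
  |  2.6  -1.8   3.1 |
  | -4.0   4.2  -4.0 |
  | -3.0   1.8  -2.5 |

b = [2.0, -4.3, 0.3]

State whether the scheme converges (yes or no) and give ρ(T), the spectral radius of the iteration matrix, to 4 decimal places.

no, ρ = 1.3884

A = D + L + U where D = diag(2.6, 4.2, -2.5).
GS T = -(D+L)⁻¹U: row 0 first, T[0,2] = -(3.1)/(2.6) = -1.1923; later rows by forward substitution.
  T[0,:] = [+0.0000 +0.6923 -1.1923]
  T[1,:] = [+0.0000 +0.6593 -0.1832]
  T[2,:] = [+0.0000 -0.3560 +1.2989]
|λ(T)| sorted: 1.3884, 0.5699, 0.0000.
spectral radius ρ = 1.3884; 1.3884 > 1 ⇒ diverges.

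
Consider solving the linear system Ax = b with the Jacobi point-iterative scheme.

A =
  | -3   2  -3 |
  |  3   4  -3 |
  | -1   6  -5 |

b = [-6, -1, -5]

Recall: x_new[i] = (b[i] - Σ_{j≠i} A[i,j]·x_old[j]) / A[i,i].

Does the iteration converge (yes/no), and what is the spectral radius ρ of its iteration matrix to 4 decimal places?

no, ρ = 1.1407

Write A = D+L+U with D = diag(-3, 4, -5).
Jacobi: T = -D⁻¹(L+U), T[0,2] = -(-3)/(-3) = -1.0000; T[0,0] = 0.
  T[0,:] = [+0.0000, +0.6667, -1.0000]
  T[1,:] = [-0.7500, +0.0000, +0.7500]
  T[2,:] = [-0.2000, +1.2000, +0.0000]
moduli |λ_i(T)| = 1.1407, 0.8374, 0.8374.
ρ(T) = max|λ| = 1.1407; 1.1407 > 1: divergent.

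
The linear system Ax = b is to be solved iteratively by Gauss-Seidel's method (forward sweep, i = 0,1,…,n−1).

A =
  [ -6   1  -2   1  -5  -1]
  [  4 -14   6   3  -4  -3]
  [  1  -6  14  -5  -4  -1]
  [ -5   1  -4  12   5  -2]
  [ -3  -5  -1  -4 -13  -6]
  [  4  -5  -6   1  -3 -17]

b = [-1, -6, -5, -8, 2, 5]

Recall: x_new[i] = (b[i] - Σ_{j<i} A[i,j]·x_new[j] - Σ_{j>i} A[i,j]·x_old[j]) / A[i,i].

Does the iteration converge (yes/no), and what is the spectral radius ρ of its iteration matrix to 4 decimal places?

A = D + L + U where D = diag(-6, -14, 14, 12, -13, -17).
T_GS = -(D+L)⁻¹U: row 0 first, T[0,4] = -(-5)/(-6) = -0.8333; later rows by forward substitution.
  T[0,:] = [+0.0000  +0.1667  -0.3333  +0.1667  -0.8333  -0.1667]
  T[1,:] = [+0.0000  +0.0476  +0.3333  +0.2619  -0.5238  -0.2619]
  T[2,:] = [+0.0000  +0.0085  +0.1667  +0.4575  +0.1207  -0.0289]
  T[3,:] = [+0.0000  +0.0683  -0.1111  +0.2001  -0.6800  +0.1094]
  T[4,:] = [+0.0000  -0.0784  -0.0299  -0.2360  +0.5937  -0.3538]
  T[5,:] = [+0.0000  +0.0401  -0.2366  -0.1459  -0.2294  +0.1169]
eigenvalue magnitudes: 0.9286, 0.2899, 0.2166, 0.2166, 0.0914, 0.0000.
ρ = 0.9286; 0.9286 < 1 ⇒ converges.

yes, ρ = 0.9286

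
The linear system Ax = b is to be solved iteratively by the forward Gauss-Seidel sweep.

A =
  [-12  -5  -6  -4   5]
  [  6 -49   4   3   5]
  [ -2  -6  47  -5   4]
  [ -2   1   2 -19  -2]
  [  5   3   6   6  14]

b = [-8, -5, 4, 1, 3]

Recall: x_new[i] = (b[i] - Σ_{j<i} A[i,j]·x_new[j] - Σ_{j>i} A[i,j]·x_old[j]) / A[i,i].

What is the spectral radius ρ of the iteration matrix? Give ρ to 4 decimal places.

A = D + L + U where D = diag(-12, -49, 47, -19, 14).
GS T = -(D+L)⁻¹U: row 0 first, T[0,2] = -(-6)/(-12) = -0.5000; later rows by forward substitution.
  T[0,:] = [+0.0000 -0.4167 -0.5000 -0.3333 +0.4167]
  T[1,:] = [+0.0000 -0.0510 +0.0204 +0.0204 +0.1531]
  T[2,:] = [+0.0000 -0.0242 -0.0187 +0.0948 -0.0478]
  T[3,:] = [+0.0000 +0.0386 +0.0517 +0.0461 -0.1461]
  T[4,:] = [+0.0000 +0.1536 +0.1600 +0.0543 -0.0985]
|λ(T)| sorted: 0.2306, 0.1302, 0.1302, 0.0348, 0.0000.
ρ(T) = max|λ| = 0.2306; 0.2306 < 1, so it converges for any x₀.

0.2306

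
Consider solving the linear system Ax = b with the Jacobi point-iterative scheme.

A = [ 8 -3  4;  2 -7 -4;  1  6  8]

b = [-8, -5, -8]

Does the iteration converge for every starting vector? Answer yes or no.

Write A = D+L+U with D = diag(8, -7, 8).
Jacobi: T = -D⁻¹(L+U), T[2,0] = -(1)/(8) = -0.1250; T[2,2] = 0.
  T[0,:] = [+0.0000 +0.3750 -0.5000]
  T[1,:] = [+0.2857 +0.0000 -0.5714]
  T[2,:] = [-0.1250 -0.7500 +0.0000]
|eigenvalues of T|: 0.8675, 0.6175, 0.2500.
ρ = 0.8675; 0.8675 < 1, so it converges for any x₀.

yes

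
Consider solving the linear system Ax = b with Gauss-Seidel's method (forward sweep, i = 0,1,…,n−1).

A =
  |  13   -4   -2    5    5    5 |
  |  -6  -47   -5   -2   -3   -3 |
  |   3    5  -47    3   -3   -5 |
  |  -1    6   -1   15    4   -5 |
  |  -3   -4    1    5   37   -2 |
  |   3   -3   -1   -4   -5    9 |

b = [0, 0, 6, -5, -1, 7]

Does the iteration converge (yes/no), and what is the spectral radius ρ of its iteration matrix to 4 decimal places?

Diagonal D = diag(13, -47, -47, 15, 37, 9); L, U strict lower/upper.
GS T = -(D+L)⁻¹U: row 0 first, T[0,5] = -(5)/(13) = -0.3846; later rows by forward substitution.
  T[0,:] = [+0.0000, +0.3077, +0.1538, -0.3846, -0.3846, -0.3846]
  T[1,:] = [+0.0000, -0.0393, -0.1260, +0.0065, -0.0147, -0.0147]
  T[2,:] = [+0.0000, +0.0155, -0.0036, +0.0400, -0.0899, -0.1325]
  T[3,:] = [+0.0000, +0.0373, +0.0604, -0.0256, -0.2924, +0.3048]
  T[4,:] = [+0.0000, +0.0152, -0.0092, -0.0281, +0.0092, -0.0163]
  T[5,:] = [+0.0000, -0.0889, -0.0720, +0.1078, -0.0116, +0.2349]
|roots of det(T-λI)|: 0.3435, 0.2056, 0.0781, 0.0427, 0.0427, 0.0000.
ρ = 0.3435; 0.3435 < 1, so it converges for any x₀.

yes, ρ = 0.3435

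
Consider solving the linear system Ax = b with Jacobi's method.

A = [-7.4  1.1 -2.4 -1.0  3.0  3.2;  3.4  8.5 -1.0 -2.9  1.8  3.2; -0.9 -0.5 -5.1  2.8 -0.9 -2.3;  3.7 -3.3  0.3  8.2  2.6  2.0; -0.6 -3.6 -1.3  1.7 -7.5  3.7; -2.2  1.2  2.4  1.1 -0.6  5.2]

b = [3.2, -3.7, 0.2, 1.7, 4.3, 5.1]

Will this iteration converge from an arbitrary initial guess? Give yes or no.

no

Write A = D+L+U with D = diag(-7.4, 8.5, -5.1, 8.2, -7.5, 5.2).
T_J = -D⁻¹(L+U): T[0,5] = -(3.2)/(-7.4) = +0.4324; T[0,0] = 0.
  T[0,:] = [+0.0000  +0.1486  -0.3243  -0.1351  +0.4054  +0.4324]
  T[1,:] = [-0.4000  +0.0000  +0.1176  +0.3412  -0.2118  -0.3765]
  T[2,:] = [-0.1765  -0.0980  +0.0000  +0.5490  -0.1765  -0.4510]
  T[3,:] = [-0.4512  +0.4024  -0.0366  +0.0000  -0.3171  -0.2439]
  T[4,:] = [-0.0800  -0.4800  -0.1733  +0.2267  +0.0000  +0.4933]
  T[5,:] = [+0.4231  -0.2308  -0.4615  -0.2115  +0.1154  +0.0000]
|roots of det(T-λI)|: 1.2547, 0.5338, 0.4500, 0.4500, 0.2797, 0.2797.
ρ = 1.2547; 1.2547 > 1: divergent.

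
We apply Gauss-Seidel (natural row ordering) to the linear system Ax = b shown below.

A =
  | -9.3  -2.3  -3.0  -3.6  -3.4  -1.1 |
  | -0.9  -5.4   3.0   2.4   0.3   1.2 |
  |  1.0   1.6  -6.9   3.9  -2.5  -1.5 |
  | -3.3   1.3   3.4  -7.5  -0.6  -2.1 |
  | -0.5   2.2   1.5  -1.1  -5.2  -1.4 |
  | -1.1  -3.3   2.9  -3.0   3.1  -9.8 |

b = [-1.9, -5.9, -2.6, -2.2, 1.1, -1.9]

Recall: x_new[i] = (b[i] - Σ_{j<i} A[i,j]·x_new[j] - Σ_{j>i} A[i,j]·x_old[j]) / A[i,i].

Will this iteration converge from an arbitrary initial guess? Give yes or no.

yes

A = D + L + U where D = diag(-9.3, -5.4, -6.9, -7.5, -5.2, -9.8).
T_GS = -(D+L)⁻¹U: row 0 first, T[0,5] = -(-1.1)/(-9.3) = -0.1183; later rows by forward substitution.
  T[0,:] = [+0.0000 -0.2473 -0.3226 -0.3871 -0.3656 -0.1183]
  T[1,:] = [+0.0000 +0.0412 +0.6093 +0.5090 +0.1165 +0.2419]
  T[2,:] = [+0.0000 -0.0263 +0.0945 +0.6271 -0.3883 -0.1784]
  T[3,:] = [+0.0000 +0.1040 +0.2904 +0.5428 -0.0750 -0.2669]
  T[4,:] = [+0.0000 +0.0116 +0.2546 +0.3186 -0.0117 -0.1505]
  T[5,:] = [+0.0000 -0.0221 -0.1493 -0.0077 -0.0938 -0.0869]
eigenvalue magnitudes: 0.8226, 0.2821, 0.2821, 0.0536, 0.0536, 0.0000.
ρ = 0.8226; 0.8226 < 1 ⇒ converges.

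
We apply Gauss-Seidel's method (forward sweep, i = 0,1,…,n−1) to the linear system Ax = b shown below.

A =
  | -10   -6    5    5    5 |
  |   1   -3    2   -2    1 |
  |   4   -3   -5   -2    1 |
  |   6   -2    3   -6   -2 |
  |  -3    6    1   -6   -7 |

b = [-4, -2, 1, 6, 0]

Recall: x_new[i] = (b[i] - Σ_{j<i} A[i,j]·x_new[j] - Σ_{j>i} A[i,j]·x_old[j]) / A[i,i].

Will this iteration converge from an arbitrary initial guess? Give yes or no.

no

A = D + L + U where D = diag(-10, -3, -5, -6, -7).
T_GS = -(D+L)⁻¹U: row 0 first, T[0,2] = -(5)/(-10) = +0.5000; later rows by forward substitution.
  T[0,:] = [+0.0000, -0.6000, +0.5000, +0.5000, +0.5000]
  T[1,:] = [+0.0000, -0.2000, +0.8333, -0.5000, +0.5000]
  T[2,:] = [+0.0000, -0.3600, -0.1000, +0.3000, +0.3000]
  T[3,:] = [+0.0000, -0.7133, +0.1722, +0.8167, +0.1500]
  T[4,:] = [+0.0000, +0.6457, +0.3381, -1.3000, +0.1286]
|roots of det(T-λI)|: 1.2188, 0.3816, 0.3816, 0.1288, 0.0000.
ρ = 1.2188; 1.2188 > 1 ⇒ diverges.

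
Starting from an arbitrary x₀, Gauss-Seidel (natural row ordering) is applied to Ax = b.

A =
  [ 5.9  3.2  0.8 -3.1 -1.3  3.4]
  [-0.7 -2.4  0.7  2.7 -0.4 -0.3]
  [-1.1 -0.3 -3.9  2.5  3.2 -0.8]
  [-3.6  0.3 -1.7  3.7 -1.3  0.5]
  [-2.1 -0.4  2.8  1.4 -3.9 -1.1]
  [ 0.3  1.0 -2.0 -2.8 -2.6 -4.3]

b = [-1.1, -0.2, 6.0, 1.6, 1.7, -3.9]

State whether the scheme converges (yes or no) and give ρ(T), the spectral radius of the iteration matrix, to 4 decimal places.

no, ρ = 1.6797

A = D + L + U where D = diag(5.9, -2.4, -3.9, 3.7, -3.9, -4.3).
Gauss-Seidel: T = -(D+L)⁻¹U, row 0 first, T[0,2] = -(0.8)/(5.9) = -0.1356; later rows by forward substitution.
  T[0,:] = [+0.0000, -0.5424, -0.1356, +0.5254, +0.2203, -0.5763]
  T[1,:] = [+0.0000, +0.1582, +0.3312, +0.9718, -0.2309, +0.0431]
  T[2,:] = [+0.0000, +0.1408, +0.0128, +0.4181, +0.7761, -0.0459]
  T[3,:] = [+0.0000, -0.4758, -0.1529, +0.6245, +0.9411, -0.7204]
  T[4,:] = [+0.0000, +0.2061, -0.0067, +0.1418, +0.8001, -0.2677]
  T[5,:] = [+0.0000, +0.1187, +0.1652, -0.4242, -1.4959, +0.6222]
|roots of det(T-λI)|: 1.6797, 0.7822, 0.7822, 0.1192, 0.0057, 0.0000.
ρ = 1.6797; 1.6797 > 1, so it fails to converge.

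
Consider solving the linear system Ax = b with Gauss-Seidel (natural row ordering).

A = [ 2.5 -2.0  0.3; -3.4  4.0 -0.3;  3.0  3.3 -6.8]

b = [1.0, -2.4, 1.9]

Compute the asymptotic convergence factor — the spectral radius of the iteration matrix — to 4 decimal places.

0.6544

Split A = D + L + U, D = diag(2.5, 4, -6.8).
T_GS = -(D+L)⁻¹U: row 0 first, T[0,2] = -(0.3)/(2.5) = -0.1200; later rows by forward substitution.
  T[0,:] = [+0.0000  +0.8000  -0.1200]
  T[1,:] = [+0.0000  +0.6800  -0.0270]
  T[2,:] = [+0.0000  +0.6829  -0.0660]
|eigenvalues of T|: 0.6544, 0.0404, 0.0000.
spectral radius ρ = 0.6544; 0.6544 < 1 ⇒ converges.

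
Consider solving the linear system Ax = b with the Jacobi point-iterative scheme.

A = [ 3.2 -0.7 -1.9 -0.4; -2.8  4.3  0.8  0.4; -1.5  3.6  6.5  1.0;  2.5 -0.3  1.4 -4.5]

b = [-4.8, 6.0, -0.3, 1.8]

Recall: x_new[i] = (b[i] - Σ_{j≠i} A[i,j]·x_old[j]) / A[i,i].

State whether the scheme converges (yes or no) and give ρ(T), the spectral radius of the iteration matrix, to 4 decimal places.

Split A = D + L + U, D = diag(3.2, 4.3, 6.5, -4.5).
Jacobi: T = -D⁻¹(L+U), T[3,1] = -(-0.3)/(-4.5) = -0.0667; T[3,3] = 0.
  T[0,:] = [+0.0000  +0.2188  +0.5938  +0.1250]
  T[1,:] = [+0.6512  +0.0000  -0.1860  -0.0930]
  T[2,:] = [+0.2308  -0.5538  +0.0000  -0.1538]
  T[3,:] = [+0.5556  -0.0667  +0.3111  +0.0000]
|λ(T)| sorted: 0.8568, 0.5454, 0.5454, 0.0319.
ρ = 0.8568; 0.8568 < 1 ⇒ converges.

yes, ρ = 0.8568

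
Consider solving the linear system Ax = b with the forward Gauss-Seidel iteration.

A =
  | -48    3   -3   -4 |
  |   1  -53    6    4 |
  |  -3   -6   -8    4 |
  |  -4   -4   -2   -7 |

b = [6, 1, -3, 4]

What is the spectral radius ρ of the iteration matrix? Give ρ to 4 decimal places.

0.1581

Diagonal D = diag(-48, -53, -8, -7); L, U strict lower/upper.
GS T = -(D+L)⁻¹U: row 0 first, T[0,3] = -(-4)/(-48) = -0.0833; later rows by forward substitution.
  T[0,:] = [+0.0000  +0.0625  -0.0625  -0.0833]
  T[1,:] = [+0.0000  +0.0012  +0.1120  +0.0739]
  T[2,:] = [+0.0000  -0.0243  -0.0606  +0.4758]
  T[3,:] = [+0.0000  -0.0294  -0.0110  -0.1306]
|eigenvalues of T|: 0.1581, 0.1131, 0.1131, 0.0000.
spectral radius ρ = 0.1581; 0.1581 < 1, so it converges for any x₀.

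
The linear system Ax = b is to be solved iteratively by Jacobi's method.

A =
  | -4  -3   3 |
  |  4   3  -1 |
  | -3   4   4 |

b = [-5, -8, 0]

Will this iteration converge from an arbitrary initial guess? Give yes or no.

Let D = diag(-4, 3, 4); L, U the strict triangles.
Jacobi: T = -D⁻¹(L+U), T[1,2] = -(-1)/(3) = +0.3333; T[1,1] = 0.
  T[0,:] = [+0.0000  -0.7500  +0.7500]
  T[1,:] = [-1.3333  +0.0000  +0.3333]
  T[2,:] = [+0.7500  -1.0000  +0.0000]
|roots of det(T-λI)|: 1.3527, 0.7750, 0.7750.
ρ(T) = max|λ| = 1.3527; 1.3527 > 1 ⇒ diverges.

no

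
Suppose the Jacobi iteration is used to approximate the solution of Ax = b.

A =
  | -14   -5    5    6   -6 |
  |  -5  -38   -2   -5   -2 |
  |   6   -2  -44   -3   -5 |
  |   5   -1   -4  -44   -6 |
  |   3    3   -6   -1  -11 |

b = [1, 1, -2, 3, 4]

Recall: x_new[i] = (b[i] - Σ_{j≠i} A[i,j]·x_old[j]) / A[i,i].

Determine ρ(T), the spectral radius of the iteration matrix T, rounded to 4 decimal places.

0.4317

Let D = diag(-14, -38, -44, -44, -11); L, U the strict triangles.
T_J = -D⁻¹(L+U): T[4,0] = -(3)/(-11) = +0.2727; T[4,4] = 0.
  T[0,:] = [+0.0000  -0.3571  +0.3571  +0.4286  -0.4286]
  T[1,:] = [-0.1316  +0.0000  -0.0526  -0.1316  -0.0526]
  T[2,:] = [+0.1364  -0.0455  +0.0000  -0.0682  -0.1136]
  T[3,:] = [+0.1136  -0.0227  -0.0909  +0.0000  -0.1364]
  T[4,:] = [+0.2727  +0.2727  -0.5455  -0.0909  +0.0000]
moduli |λ_i(T)| = 0.4317, 0.2238, 0.2238, 0.1843, 0.0303.
spectral radius ρ = 0.4317; 0.4317 < 1, so it converges for any x₀.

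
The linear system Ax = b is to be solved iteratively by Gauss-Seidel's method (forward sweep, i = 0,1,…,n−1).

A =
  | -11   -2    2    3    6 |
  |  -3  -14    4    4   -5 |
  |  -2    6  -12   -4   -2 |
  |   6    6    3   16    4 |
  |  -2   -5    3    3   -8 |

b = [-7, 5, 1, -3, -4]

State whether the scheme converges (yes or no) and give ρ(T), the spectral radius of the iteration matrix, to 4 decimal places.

Split A = D + L + U, D = diag(-11, -14, -12, 16, -8).
Gauss-Seidel: T = -(D+L)⁻¹U, row 0 first, T[0,1] = -(-2)/(-11) = -0.1818; later rows by forward substitution.
  T[0,:] = [+0.0000 -0.1818 +0.1818 +0.2727 +0.5455]
  T[1,:] = [+0.0000 +0.0390 +0.2468 +0.2273 -0.4740]
  T[2,:] = [+0.0000 +0.0498 +0.0931 -0.2652 -0.4946]
  T[3,:] = [+0.0000 +0.0442 -0.1782 -0.1378 -0.1841]
  T[4,:] = [+0.0000 +0.0564 -0.2316 -0.3613 -0.0946]
|λ(T)| sorted: 0.6017, 0.3197, 0.1421, 0.0396, 0.0000.
ρ = 0.6017; 0.6017 < 1 ⇒ converges.

yes, ρ = 0.6017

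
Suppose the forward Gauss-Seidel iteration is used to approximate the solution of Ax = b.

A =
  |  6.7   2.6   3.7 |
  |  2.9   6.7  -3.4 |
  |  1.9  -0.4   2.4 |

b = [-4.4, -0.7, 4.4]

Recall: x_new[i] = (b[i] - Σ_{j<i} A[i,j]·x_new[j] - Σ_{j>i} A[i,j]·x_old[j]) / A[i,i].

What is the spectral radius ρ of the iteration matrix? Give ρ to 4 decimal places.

0.9023

A = D + L + U where D = diag(6.7, 6.7, 2.4).
Gauss-Seidel: T = -(D+L)⁻¹U, row 0 first, T[0,2] = -(3.7)/(6.7) = -0.5522; later rows by forward substitution.
  T[0,:] = [+0.0000  -0.3881  -0.5522]
  T[1,:] = [+0.0000  +0.1680  +0.7465]
  T[2,:] = [+0.0000  +0.3352  +0.5616]
|roots of det(T-λI)|: 0.9023, 0.1728, 0.0000.
ρ(T) = max|λ| = 0.9023; 0.9023 < 1, so it converges for any x₀.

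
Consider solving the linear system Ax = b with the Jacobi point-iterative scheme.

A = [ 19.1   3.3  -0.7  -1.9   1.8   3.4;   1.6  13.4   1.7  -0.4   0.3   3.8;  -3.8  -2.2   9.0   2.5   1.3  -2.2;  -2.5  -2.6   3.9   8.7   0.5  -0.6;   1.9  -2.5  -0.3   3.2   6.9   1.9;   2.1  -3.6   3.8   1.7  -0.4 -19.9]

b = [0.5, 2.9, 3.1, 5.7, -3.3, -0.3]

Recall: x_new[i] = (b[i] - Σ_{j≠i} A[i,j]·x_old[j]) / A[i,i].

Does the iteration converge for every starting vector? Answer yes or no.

yes

Diagonal D = diag(19.1, 13.4, 9, 8.7, 6.9, -19.9); L, U strict lower/upper.
Jacobi T = -D⁻¹(L+U): T[2,0] = -(-3.8)/(9) = +0.4222; T[2,2] = 0.
  T[0,:] = [+0.0000  -0.1728  +0.0366  +0.0995  -0.0942  -0.1780]
  T[1,:] = [-0.1194  +0.0000  -0.1269  +0.0299  -0.0224  -0.2836]
  T[2,:] = [+0.4222  +0.2444  +0.0000  -0.2778  -0.1444  +0.2444]
  T[3,:] = [+0.2874  +0.2989  -0.4483  +0.0000  -0.0575  +0.0690]
  T[4,:] = [-0.2754  +0.3623  +0.0435  -0.4638  +0.0000  -0.2754]
  T[5,:] = [+0.1055  -0.1809  +0.1910  +0.0854  -0.0201  +0.0000]
moduli |λ_i(T)| = 0.6012, 0.4087, 0.4087, 0.1565, 0.1565, 0.0193.
ρ(T) = max|λ| = 0.6012; 0.6012 < 1, so it converges for any x₀.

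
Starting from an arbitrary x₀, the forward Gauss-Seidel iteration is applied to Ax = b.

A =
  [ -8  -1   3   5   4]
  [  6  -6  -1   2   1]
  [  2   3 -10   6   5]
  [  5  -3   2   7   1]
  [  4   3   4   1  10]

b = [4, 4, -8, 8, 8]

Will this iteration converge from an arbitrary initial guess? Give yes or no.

Write A = D+L+U with D = diag(-8, -6, -10, 7, 10).
GS T = -(D+L)⁻¹U: row 0 first, T[0,1] = -(-1)/(-8) = -0.1250; later rows by forward substitution.
  T[0,:] = [+0.0000 -0.1250 +0.3750 +0.6250 +0.5000]
  T[1,:] = [+0.0000 -0.1250 +0.2083 +0.9583 +0.6667]
  T[2,:] = [+0.0000 -0.0625 +0.1375 +1.0125 +0.8000]
  T[3,:] = [+0.0000 +0.0536 -0.2179 -0.3250 -0.4429]
  T[4,:] = [+0.0000 +0.1071 -0.2457 -0.9100 -0.6757]
eigenvalue magnitudes: 0.8491, 0.2276, 0.1194, 0.0310, 0.0000.
ρ = 0.8491; 0.8491 < 1 ⇒ converges.

yes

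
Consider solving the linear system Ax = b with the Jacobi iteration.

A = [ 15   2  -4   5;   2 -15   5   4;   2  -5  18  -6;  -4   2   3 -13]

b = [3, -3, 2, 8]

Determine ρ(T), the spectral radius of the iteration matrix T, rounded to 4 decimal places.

0.5532

Split A = D + L + U, D = diag(15, -15, 18, -13).
Jacobi T = -D⁻¹(L+U): T[1,3] = -(4)/(-15) = +0.2667; T[1,1] = 0.
  T[0,:] = [+0.0000  -0.1333  +0.2667  -0.3333]
  T[1,:] = [+0.1333  +0.0000  +0.3333  +0.2667]
  T[2,:] = [-0.1111  +0.2778  +0.0000  +0.3333]
  T[3,:] = [-0.3077  +0.1538  +0.2308  +0.0000]
moduli |λ_i(T)| = 0.5532, 0.3339, 0.3339, 0.1078.
ρ = 0.5532; 0.5532 < 1, so it converges for any x₀.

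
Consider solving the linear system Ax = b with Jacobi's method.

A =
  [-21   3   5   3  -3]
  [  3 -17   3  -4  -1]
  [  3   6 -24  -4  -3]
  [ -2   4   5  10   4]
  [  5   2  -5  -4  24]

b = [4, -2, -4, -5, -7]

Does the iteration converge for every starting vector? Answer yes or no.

Diagonal D = diag(-21, -17, -24, 10, 24); L, U strict lower/upper.
Jacobi T = -D⁻¹(L+U): T[1,4] = -(-1)/(-17) = -0.0588; T[1,1] = 0.
  T[0,:] = [+0.0000, +0.1429, +0.2381, +0.1429, -0.1429]
  T[1,:] = [+0.1765, +0.0000, +0.1765, -0.2353, -0.0588]
  T[2,:] = [+0.1250, +0.2500, +0.0000, -0.1667, -0.1250]
  T[3,:] = [+0.2000, -0.4000, -0.5000, +0.0000, -0.4000]
  T[4,:] = [-0.2083, -0.0833, +0.2083, +0.1667, +0.0000]
moduli |λ_i(T)| = 0.5568, 0.3296, 0.2717, 0.2717, 0.2005.
spectral radius ρ = 0.5568; 0.5568 < 1 ⇒ converges.

yes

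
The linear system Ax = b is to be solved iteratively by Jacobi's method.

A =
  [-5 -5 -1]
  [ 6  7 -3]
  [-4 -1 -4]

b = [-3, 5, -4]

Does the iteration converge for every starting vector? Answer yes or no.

no

Split A = D + L + U, D = diag(-5, 7, -4).
Jacobi T = -D⁻¹(L+U): T[1,2] = -(-3)/(7) = +0.4286; T[1,1] = 0.
  T[0,:] = [+0.0000, -1.0000, -0.2000]
  T[1,:] = [-0.8571, +0.0000, +0.4286]
  T[2,:] = [-1.0000, -0.2500, +0.0000]
|λ(T)| sorted: 1.1356, 0.5828, 0.5828.
ρ(T) = max|λ| = 1.1356; 1.1356 > 1, so it fails to converge.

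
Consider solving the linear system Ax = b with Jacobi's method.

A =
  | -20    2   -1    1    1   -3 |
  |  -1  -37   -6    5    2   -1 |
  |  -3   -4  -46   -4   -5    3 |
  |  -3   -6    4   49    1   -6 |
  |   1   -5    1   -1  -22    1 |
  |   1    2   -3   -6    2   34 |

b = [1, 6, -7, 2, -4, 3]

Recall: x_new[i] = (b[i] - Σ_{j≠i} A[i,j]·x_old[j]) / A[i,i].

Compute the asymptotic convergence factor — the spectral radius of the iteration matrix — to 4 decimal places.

0.2448

A = D + L + U where D = diag(-20, -37, -46, 49, -22, 34).
Jacobi: T = -D⁻¹(L+U), T[3,1] = -(-6)/(49) = +0.1224; T[3,3] = 0.
  T[0,:] = [+0.0000 +0.1000 -0.0500 +0.0500 +0.0500 -0.1500]
  T[1,:] = [-0.0270 +0.0000 -0.1622 +0.1351 +0.0541 -0.0270]
  T[2,:] = [-0.0652 -0.0870 +0.0000 -0.0870 -0.1087 +0.0652]
  T[3,:] = [+0.0612 +0.1224 -0.0816 +0.0000 -0.0204 +0.1224]
  T[4,:] = [+0.0455 -0.2273 +0.0455 -0.0455 +0.0000 +0.0455]
  T[5,:] = [-0.0294 -0.0588 +0.0882 +0.1765 -0.0588 +0.0000]
|λ(T)| sorted: 0.2448, 0.1864, 0.1864, 0.1408, 0.1095, 0.1095.
spectral radius ρ = 0.2448; 0.2448 < 1: convergent.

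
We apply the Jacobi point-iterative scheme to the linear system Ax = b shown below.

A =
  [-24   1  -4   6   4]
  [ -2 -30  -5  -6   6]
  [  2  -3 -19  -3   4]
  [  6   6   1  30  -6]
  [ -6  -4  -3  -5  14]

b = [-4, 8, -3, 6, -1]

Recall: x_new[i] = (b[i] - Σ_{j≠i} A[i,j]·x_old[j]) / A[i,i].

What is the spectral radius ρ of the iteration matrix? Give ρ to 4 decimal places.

0.6257

Split A = D + L + U, D = diag(-24, -30, -19, 30, 14).
Jacobi T = -D⁻¹(L+U): T[3,4] = -(-6)/(30) = +0.2000; T[3,3] = 0.
  T[0,:] = [+0.0000  +0.0417  -0.1667  +0.2500  +0.1667]
  T[1,:] = [-0.0667  +0.0000  -0.1667  -0.2000  +0.2000]
  T[2,:] = [+0.1053  -0.1579  +0.0000  -0.1579  +0.2105]
  T[3,:] = [-0.2000  -0.2000  -0.0333  +0.0000  +0.2000]
  T[4,:] = [+0.4286  +0.2857  +0.2143  +0.3571  +0.0000]
|λ(T)| sorted: 0.6257, 0.3821, 0.2041, 0.2041, 0.1882.
spectral radius ρ = 0.6257; 0.6257 < 1, so it converges for any x₀.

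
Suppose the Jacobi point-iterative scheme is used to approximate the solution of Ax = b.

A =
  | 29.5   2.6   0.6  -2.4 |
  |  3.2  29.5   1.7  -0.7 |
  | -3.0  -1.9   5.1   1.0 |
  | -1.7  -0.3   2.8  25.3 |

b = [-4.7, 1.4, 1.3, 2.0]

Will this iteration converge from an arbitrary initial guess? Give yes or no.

A = D + L + U where D = diag(29.5, 29.5, 5.1, 25.3).
Jacobi T = -D⁻¹(L+U): T[0,3] = -(-2.4)/(29.5) = +0.0814; T[0,0] = 0.
  T[0,:] = [+0.0000  -0.0881  -0.0203  +0.0814]
  T[1,:] = [-0.1085  +0.0000  -0.0576  +0.0237]
  T[2,:] = [+0.5882  +0.3725  +0.0000  -0.1961]
  T[3,:] = [+0.0672  +0.0119  -0.1107  +0.0000]
moduli |λ_i(T)| = 0.1673, 0.1330, 0.1330, 0.1002.
spectral radius ρ = 0.1673; 0.1673 < 1 ⇒ converges.

yes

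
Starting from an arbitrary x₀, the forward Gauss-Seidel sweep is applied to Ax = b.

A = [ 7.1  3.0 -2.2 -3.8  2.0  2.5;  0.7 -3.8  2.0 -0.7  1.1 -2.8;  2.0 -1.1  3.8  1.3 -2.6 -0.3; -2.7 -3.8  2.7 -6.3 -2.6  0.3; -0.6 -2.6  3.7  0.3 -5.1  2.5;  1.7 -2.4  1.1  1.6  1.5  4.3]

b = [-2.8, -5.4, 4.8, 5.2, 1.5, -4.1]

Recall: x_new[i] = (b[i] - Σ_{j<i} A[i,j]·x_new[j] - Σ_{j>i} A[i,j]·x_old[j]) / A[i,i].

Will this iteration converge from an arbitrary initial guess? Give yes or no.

no

Diagonal D = diag(7.1, -3.8, 3.8, -6.3, -5.1, 4.3); L, U strict lower/upper.
GS T = -(D+L)⁻¹U: row 0 first, T[0,1] = -(3)/(7.1) = -0.4225; later rows by forward substitution.
  T[0,:] = [+0.0000  -0.4225  +0.3099  +0.5352  -0.2817  -0.3521]
  T[1,:] = [+0.0000  -0.0778  +0.5834  -0.0856  +0.2376  -0.8017]
  T[2,:] = [+0.0000  +0.1999  +0.0058  -0.6486  +0.9012  +0.0322]
  T[3,:] = [+0.0000  +0.3137  -0.4822  -0.4557  -0.0490  +0.6959]
  T[4,:] = [+0.0000  +0.2528  -0.3580  -0.5167  +0.5630  +1.0046]
  T[5,:] = [+0.0000  -0.1324  +0.5060  +0.2563  -0.1647  -0.9259]
|eigenvalues of T|: 1.2448, 0.7071, 0.2583, 0.2583, 0.1036, 0.0000.
ρ(T) = max|λ| = 1.2448; 1.2448 > 1: divergent.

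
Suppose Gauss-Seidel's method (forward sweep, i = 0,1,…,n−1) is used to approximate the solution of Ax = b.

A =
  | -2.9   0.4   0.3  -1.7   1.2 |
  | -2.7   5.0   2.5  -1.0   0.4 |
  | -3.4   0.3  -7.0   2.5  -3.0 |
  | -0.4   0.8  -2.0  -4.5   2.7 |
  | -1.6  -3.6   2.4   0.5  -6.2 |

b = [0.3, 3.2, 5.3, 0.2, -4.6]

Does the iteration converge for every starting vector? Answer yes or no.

yes

Let D = diag(-2.9, 5, -7, -4.5, -6.2); L, U the strict triangles.
Gauss-Seidel: T = -(D+L)⁻¹U, row 0 first, T[0,1] = -(0.4)/(-2.9) = +0.1379; later rows by forward substitution.
  T[0,:] = [+0.0000 +0.1379 +0.1034 -0.5862 +0.4138]
  T[1,:] = [+0.0000 +0.0745 -0.4441 -0.1166 +0.1434]
  T[2,:] = [+0.0000 -0.0638 -0.0693 +0.6369 -0.6234]
  T[3,:] = [+0.0000 +0.0293 -0.0574 -0.2517 +0.8658]
  T[4,:] = [+0.0000 -0.1012 +0.1997 +0.4452 -0.3616]
eigenvalue magnitudes: 0.6698, 0.3865, 0.2703, 0.0545, 0.0000.
ρ(T) = max|λ| = 0.6698; 0.6698 < 1 ⇒ converges.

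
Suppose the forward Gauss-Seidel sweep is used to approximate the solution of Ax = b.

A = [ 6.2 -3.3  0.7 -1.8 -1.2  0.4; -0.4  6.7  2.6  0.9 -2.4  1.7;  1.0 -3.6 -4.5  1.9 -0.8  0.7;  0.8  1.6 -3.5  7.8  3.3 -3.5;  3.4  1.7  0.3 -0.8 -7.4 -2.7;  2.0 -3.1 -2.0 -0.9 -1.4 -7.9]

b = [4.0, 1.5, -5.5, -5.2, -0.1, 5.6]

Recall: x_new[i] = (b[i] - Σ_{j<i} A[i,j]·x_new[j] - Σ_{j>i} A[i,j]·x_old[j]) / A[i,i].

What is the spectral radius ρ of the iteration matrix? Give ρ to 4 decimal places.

0.8232

Diagonal D = diag(6.2, 6.7, -4.5, 7.8, -7.4, -7.9); L, U strict lower/upper.
GS T = -(D+L)⁻¹U: row 0 first, T[0,3] = -(-1.8)/(6.2) = +0.2903; later rows by forward substitution.
  T[0,:] = [+0.0000 +0.5323 -0.1129 +0.2903 +0.1935 -0.0645]
  T[1,:] = [+0.0000 +0.0318 -0.3948 -0.1170 +0.3698 -0.2576]
  T[2,:] = [+0.0000 +0.0929 +0.2908 +0.5803 -0.4306 +0.3473]
  T[3,:] = [+0.0000 -0.0194 +0.2230 +0.2546 -0.7120 +0.6640]
  T[4,:] = [+0.0000 +0.2577 -0.1549 +0.1025 +0.2334 -0.5114]
  T[5,:] = [+0.0000 +0.0553 +0.0548 -0.0747 +0.0527 +0.0118]
|roots of det(T-λI)|: 0.8232, 0.3924, 0.3924, 0.1939, 0.1386, 0.0000.
spectral radius ρ = 0.8232; 0.8232 < 1 ⇒ converges.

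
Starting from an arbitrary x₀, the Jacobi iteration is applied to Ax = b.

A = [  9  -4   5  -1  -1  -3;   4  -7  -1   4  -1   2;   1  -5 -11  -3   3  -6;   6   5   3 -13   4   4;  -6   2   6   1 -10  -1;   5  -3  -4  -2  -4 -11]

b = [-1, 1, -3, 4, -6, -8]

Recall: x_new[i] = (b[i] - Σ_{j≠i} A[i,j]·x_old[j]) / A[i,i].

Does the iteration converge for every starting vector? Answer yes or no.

Diagonal D = diag(9, -7, -11, -13, -10, -11); L, U strict lower/upper.
Jacobi T = -D⁻¹(L+U): T[3,1] = -(5)/(-13) = +0.3846; T[3,3] = 0.
  T[0,:] = [+0.0000  +0.4444  -0.5556  +0.1111  +0.1111  +0.3333]
  T[1,:] = [+0.5714  +0.0000  -0.1429  +0.5714  -0.1429  +0.2857]
  T[2,:] = [+0.0909  -0.4545  +0.0000  -0.2727  +0.2727  -0.5455]
  T[3,:] = [+0.4615  +0.3846  +0.2308  +0.0000  +0.3077  +0.3077]
  T[4,:] = [-0.6000  +0.2000  +0.6000  +0.1000  +0.0000  -0.1000]
  T[5,:] = [+0.4545  -0.2727  -0.3636  -0.1818  -0.3636  +0.0000]
eigenvalue magnitudes: 1.1710, 0.7451, 0.7451, 0.4249, 0.4077, 0.1800.
ρ(T) = max|λ| = 1.1710; 1.1710 > 1: divergent.

no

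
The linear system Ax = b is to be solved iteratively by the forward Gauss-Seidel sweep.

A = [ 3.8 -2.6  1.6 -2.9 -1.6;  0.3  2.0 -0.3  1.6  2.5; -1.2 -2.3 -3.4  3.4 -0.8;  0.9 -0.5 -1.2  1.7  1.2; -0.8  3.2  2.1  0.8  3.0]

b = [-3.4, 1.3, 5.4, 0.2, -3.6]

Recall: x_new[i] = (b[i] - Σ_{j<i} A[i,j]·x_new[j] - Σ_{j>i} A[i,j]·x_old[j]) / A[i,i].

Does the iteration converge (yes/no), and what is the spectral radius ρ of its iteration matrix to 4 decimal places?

Write A = D+L+U with D = diag(3.8, 2, -3.4, 1.7, 3).
GS T = -(D+L)⁻¹U: row 0 first, T[0,2] = -(1.6)/(3.8) = -0.4211; later rows by forward substitution.
  T[0,:] = [+0.0000, +0.6842, -0.4211, +0.7632, +0.4211]
  T[1,:] = [+0.0000, -0.1026, +0.2132, -0.9145, -1.3132]
  T[2,:] = [+0.0000, -0.1721, +0.0044, +1.3493, +0.5044]
  T[3,:] = [+0.0000, -0.5139, +0.2887, +0.2794, -0.9590]
  T[4,:] = [+0.0000, +0.5494, -0.4197, +0.1599, +1.4156]
|λ(T)| sorted: 1.2499, 0.3159, 0.2212, 0.2212, 0.0000.
spectral radius ρ = 1.2499; 1.2499 > 1, so it fails to converge.

no, ρ = 1.2499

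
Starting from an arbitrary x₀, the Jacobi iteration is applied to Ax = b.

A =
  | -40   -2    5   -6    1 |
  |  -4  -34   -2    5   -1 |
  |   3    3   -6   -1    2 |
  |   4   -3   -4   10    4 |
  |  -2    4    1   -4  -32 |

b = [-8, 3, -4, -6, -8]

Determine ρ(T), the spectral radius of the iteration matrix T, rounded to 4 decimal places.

A = D + L + U where D = diag(-40, -34, -6, 10, -32).
Jacobi T = -D⁻¹(L+U): T[2,4] = -(2)/(-6) = +0.3333; T[2,2] = 0.
  T[0,:] = [+0.0000, -0.0500, +0.1250, -0.1500, +0.0250]
  T[1,:] = [-0.1176, +0.0000, -0.0588, +0.1471, -0.0294]
  T[2,:] = [+0.5000, +0.5000, +0.0000, -0.1667, +0.3333]
  T[3,:] = [-0.4000, +0.3000, +0.4000, +0.0000, -0.4000]
  T[4,:] = [-0.0625, +0.1250, +0.0312, -0.1250, +0.0000]
|roots of det(T-λI)|: 0.4049, 0.3393, 0.2044, 0.2044, 0.1483.
ρ(T) = max|λ| = 0.4049; 0.4049 < 1 ⇒ converges.

0.4049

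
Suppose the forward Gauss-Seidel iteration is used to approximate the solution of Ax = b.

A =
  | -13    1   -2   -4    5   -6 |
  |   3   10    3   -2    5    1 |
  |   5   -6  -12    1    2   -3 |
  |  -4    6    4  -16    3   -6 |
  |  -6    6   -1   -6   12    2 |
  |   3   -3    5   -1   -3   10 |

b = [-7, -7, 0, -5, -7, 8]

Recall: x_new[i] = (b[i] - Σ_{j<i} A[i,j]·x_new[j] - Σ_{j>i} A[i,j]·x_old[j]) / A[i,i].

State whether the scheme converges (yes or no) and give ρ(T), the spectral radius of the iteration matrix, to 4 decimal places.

yes, ρ = 0.8541

Diagonal D = diag(-13, 10, -12, -16, 12, 10); L, U strict lower/upper.
T_GS = -(D+L)⁻¹U: row 0 first, T[0,5] = -(-6)/(-13) = -0.4615; later rows by forward substitution.
  T[0,:] = [+0.0000, +0.0769, -0.1538, -0.3077, +0.3846, -0.4615]
  T[1,:] = [+0.0000, -0.0231, -0.2538, +0.2923, -0.6154, +0.0385]
  T[2,:] = [+0.0000, +0.0436, +0.0628, -0.1910, +0.6346, -0.4615]
  T[3,:] = [+0.0000, -0.0170, -0.0410, +0.1388, +0.0192, -0.3606]
  T[4,:] = [+0.0000, +0.0451, +0.0347, -0.2465, +0.5625, -0.6354]
  T[5,:] = [+0.0000, -0.0400, -0.0551, +0.2154, -0.4466, +0.1541]
|λ(T)| sorted: 0.8541, 0.1775, 0.1623, 0.0271, 0.0271, 0.0000.
ρ = 0.8541; 0.8541 < 1: convergent.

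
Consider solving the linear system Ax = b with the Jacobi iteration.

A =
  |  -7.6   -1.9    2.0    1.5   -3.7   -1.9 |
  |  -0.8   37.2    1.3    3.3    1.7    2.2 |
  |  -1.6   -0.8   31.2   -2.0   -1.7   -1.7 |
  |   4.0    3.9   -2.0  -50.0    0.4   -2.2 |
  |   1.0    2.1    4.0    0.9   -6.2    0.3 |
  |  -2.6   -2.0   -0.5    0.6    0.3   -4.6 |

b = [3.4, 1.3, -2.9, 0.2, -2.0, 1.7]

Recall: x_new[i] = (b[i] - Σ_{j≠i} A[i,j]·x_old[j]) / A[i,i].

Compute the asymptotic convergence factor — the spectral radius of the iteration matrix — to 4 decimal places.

0.4078

Let D = diag(-7.6, 37.2, 31.2, -50, -6.2, -4.6); L, U the strict triangles.
T_J = -D⁻¹(L+U): T[4,0] = -(1)/(-6.2) = +0.1613; T[4,4] = 0.
  T[0,:] = [+0.0000, -0.2500, +0.2632, +0.1974, -0.4868, -0.2500]
  T[1,:] = [+0.0215, +0.0000, -0.0349, -0.0887, -0.0457, -0.0591]
  T[2,:] = [+0.0513, +0.0256, +0.0000, +0.0641, +0.0545, +0.0545]
  T[3,:] = [+0.0800, +0.0780, -0.0400, +0.0000, +0.0080, -0.0440]
  T[4,:] = [+0.1613, +0.3387, +0.6452, +0.1452, +0.0000, +0.0484]
  T[5,:] = [-0.5652, -0.4348, -0.1087, +0.1304, +0.0652, +0.0000]
|roots of det(T-λI)|: 0.4078, 0.2700, 0.2700, 0.1293, 0.1293, 0.0579.
ρ = 0.4078; 0.4078 < 1 ⇒ converges.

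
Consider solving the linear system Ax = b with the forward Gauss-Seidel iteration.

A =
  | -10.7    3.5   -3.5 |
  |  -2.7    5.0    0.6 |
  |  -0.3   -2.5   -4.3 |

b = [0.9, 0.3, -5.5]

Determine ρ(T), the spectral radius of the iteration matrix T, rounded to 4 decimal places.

Diagonal D = diag(-10.7, 5, -4.3); L, U strict lower/upper.
T_GS = -(D+L)⁻¹U: row 0 first, T[0,2] = -(-3.5)/(-10.7) = -0.3271; later rows by forward substitution.
  T[0,:] = [+0.0000  +0.3271  -0.3271]
  T[1,:] = [+0.0000  +0.1766  -0.2966]
  T[2,:] = [+0.0000  -0.1255  +0.1953]
eigenvalue magnitudes: 0.3791, 0.0072, 0.0000.
spectral radius ρ = 0.3791; 0.3791 < 1: convergent.

0.3791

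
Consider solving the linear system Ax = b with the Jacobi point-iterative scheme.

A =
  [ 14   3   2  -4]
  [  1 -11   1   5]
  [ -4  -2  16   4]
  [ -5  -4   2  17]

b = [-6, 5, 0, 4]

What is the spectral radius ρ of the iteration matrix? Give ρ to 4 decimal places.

0.5261

Write A = D+L+U with D = diag(14, -11, 16, 17).
Jacobi: T = -D⁻¹(L+U), T[2,3] = -(4)/(16) = -0.2500; T[2,2] = 0.
  T[0,:] = [+0.0000  -0.2143  -0.1429  +0.2857]
  T[1,:] = [+0.0909  +0.0000  +0.0909  +0.4545]
  T[2,:] = [+0.2500  +0.1250  +0.0000  -0.2500]
  T[3,:] = [+0.2941  +0.2353  -0.1176  +0.0000]
|λ(T)| sorted: 0.5261, 0.3528, 0.1977, 0.1977.
ρ(T) = max|λ| = 0.5261; 0.5261 < 1: convergent.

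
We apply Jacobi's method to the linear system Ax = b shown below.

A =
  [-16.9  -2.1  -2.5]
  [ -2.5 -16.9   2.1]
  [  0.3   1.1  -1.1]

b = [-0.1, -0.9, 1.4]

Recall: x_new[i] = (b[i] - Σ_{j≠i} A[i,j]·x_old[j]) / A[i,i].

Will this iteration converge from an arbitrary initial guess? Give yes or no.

yes

A = D + L + U where D = diag(-16.9, -16.9, -1.1).
T_J = -D⁻¹(L+U): T[2,1] = -(1.1)/(-1.1) = +1.0000; T[2,2] = 0.
  T[0,:] = [+0.0000 -0.1243 -0.1479]
  T[1,:] = [-0.1479 +0.0000 +0.1243]
  T[2,:] = [+0.2727 +1.0000 +0.0000]
|eigenvalues of T|: 0.3850, 0.2143, 0.2143.
spectral radius ρ = 0.3850; 0.3850 < 1 ⇒ converges.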